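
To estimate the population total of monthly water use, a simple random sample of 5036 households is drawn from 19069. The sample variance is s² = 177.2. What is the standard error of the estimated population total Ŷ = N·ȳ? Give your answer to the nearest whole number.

3069

Var(Ŷ) = N²·Var(ȳ) = N²·(1 − n/N)·s²/n.
f = 5036/19069 = 0.26409355; Var(ȳ) = 0.73590645·177.2/5036 = 0.025894087.
Var(Ŷ) = 19069² · 0.025894087 = 9.415783 × 10^6.
SE(Ŷ) = √(9.415783 × 10^6) = 3069.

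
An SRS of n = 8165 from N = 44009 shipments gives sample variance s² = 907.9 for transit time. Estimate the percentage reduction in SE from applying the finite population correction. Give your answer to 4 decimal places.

f = n/N = 8165/44009 = 0.18553023.
SE_no-fpc = √(s²/n) = 0.33345783; SE_fpc = √((1−f)s²/n) = 0.30093895.
Ratio = √(1−f) = 0.90247979. Reduction = 100·(1 − 0.90247979) = 9.7520%.

9.7520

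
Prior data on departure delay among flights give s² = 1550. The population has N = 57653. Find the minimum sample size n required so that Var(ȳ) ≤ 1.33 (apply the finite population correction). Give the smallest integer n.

1143

Without fpc, n₀ = s²/D = 1550/1.33 = 1165.4135.
With fpc, (1 − n/N)·s²/n ≤ D requires n ≥ n₀/(1 + n₀/N) = 1165.4135/(1 + 1165.4135/57653) = 1142.3223.
Rounding up, n = 1143.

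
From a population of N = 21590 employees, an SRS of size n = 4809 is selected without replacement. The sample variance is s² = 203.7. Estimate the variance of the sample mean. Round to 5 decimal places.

Under SRS without replacement, Var(ȳ) = (1 − f)·s²/n with f = n/N = 4809/21590 = 0.22274201.
Var(ȳ) = (1 − 0.22274201)·203.7/4809 = 0.77725799·0.042358079 = 0.032923155.

0.03292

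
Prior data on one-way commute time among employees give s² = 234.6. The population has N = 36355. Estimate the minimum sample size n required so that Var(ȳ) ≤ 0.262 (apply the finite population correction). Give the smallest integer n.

874

Without fpc, n₀ = s²/D = 234.6/0.262 = 895.4198.
With fpc, (1 − n/N)·s²/n ≤ D requires n ≥ n₀/(1 + n₀/N) = 895.4198/(1 + 895.4198/36355) = 873.8958.
Rounding up, n = 874.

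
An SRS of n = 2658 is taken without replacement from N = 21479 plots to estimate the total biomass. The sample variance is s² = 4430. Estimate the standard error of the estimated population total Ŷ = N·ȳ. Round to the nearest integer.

25957

Var(Ŷ) = N²·Var(ȳ) = N²·(1 − n/N)·s²/n.
f = 2658/21479 = 0.12374878; Var(ȳ) = 0.87625122·4430/2658 = 1.4604187.
Var(Ŷ) = 21479² · 1.4604187 = 6.7376043 × 10^8.
SE(Ŷ) = √(6.7376043 × 10^8) = 25957.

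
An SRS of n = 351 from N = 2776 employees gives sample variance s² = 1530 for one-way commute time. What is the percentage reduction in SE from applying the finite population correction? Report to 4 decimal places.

6.5356

f = n/N = 351/2776 = 0.12644092.
SE_no-fpc = √(s²/n) = 2.0878157; SE_fpc = √((1−f)s²/n) = 1.951364.
Ratio = √(1−f) = 0.93464382. Reduction = 100·(1 − 0.93464382) = 6.5356%.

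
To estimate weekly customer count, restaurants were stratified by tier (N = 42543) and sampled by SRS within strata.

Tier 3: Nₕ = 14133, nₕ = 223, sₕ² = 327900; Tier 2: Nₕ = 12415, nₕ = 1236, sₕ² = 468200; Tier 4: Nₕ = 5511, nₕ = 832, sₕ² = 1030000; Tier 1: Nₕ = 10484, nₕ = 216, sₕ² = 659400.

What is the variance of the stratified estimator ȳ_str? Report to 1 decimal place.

Var(ȳ_str) = Σₕ Wₕ²(1 − fₕ)sₕ²/nₕ with Wₕ = Nₕ/N, N = 42543.
Tier 3: Wₕ = 0.33220506; term = 0.33220506²·(1 − 0.01577867)·327900/223 = 159.71357.
Tier 2: Wₕ = 0.29182239; term = 0.29182239²·(1 − 0.09955699)·468200/1236 = 29.047342.
Tier 4: Wₕ = 0.12953952; term = 0.12953952²·(1 − 0.15097079)·1030000/832 = 17.637667.
Tier 1: Wₕ = 0.24643302; term = 0.24643302²·(1 − 0.02060282)·659400/216 = 181.57324.
Sum = 387.97182.

388.0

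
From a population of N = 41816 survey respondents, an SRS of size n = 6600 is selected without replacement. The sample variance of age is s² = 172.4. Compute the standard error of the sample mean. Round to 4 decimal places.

Under SRS without replacement, Var(ȳ) = (1 − f)·s²/n with f = n/N = 6600/41816 = 0.15783432.
Var(ȳ) = (1 − 0.15783432)·172.4/6600 = 0.84216568·0.026121212 = 0.021998388.
SE(ȳ) = √(0.021998388) = 0.1483.

0.1483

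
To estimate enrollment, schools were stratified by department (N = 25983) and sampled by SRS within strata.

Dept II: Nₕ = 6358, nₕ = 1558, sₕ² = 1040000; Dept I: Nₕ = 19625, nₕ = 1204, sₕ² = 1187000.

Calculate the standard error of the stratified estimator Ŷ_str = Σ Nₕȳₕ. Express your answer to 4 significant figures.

613800

Var(Ŷ_str) = Σₕ Nₕ²(1 − fₕ)sₕ²/nₕ.
Dept II: 6358²·(1 − 1558/6358)·1040000/1558 = 2.0371718 × 10^10.
Dept I: 19625²·(1 − 1204/19625)·1187000/1204 = 3.5640772 × 10^11.
Sum = 3.7677944 × 10^11.
SE = √(3.7677944 × 10^11) = 613800.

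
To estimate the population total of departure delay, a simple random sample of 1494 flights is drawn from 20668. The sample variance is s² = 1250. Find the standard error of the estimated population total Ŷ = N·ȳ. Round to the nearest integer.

18209

Var(Ŷ) = N²·Var(ȳ) = N²·(1 − n/N)·s²/n.
f = 1494/20668 = 0.07228566; Var(ȳ) = 0.92771434·1250/1494 = 0.77620008.
Var(Ŷ) = 20668² · 0.77620008 = 3.3156646 × 10^8.
SE(Ŷ) = √(3.3156646 × 10^8) = 18209.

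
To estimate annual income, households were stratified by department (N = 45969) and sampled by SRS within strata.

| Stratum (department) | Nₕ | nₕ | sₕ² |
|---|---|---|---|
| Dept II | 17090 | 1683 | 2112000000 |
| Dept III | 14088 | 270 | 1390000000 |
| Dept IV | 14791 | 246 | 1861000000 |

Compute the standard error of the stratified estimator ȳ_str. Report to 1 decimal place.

1183.6

Var(ȳ_str) = Σₕ Wₕ²(1 − fₕ)sₕ²/nₕ with Wₕ = Nₕ/N, N = 45969.
Dept II: Wₕ = 0.37177228; term = 0.37177228²·(1 − 0.09847864)·2112000000/1683 = 156365.1.
Dept III: Wₕ = 0.30646740; term = 0.30646740²·(1 − 0.01916525)·1390000000/270 = 474258.86.
Dept IV: Wₕ = 0.32176032; term = 0.32176032²·(1 − 0.01663174)·1861000000/246 = 770180.32.
Sum = 1.4008043 × 10^6.
SE = √(1.4008043 × 10^6) = 1183.6.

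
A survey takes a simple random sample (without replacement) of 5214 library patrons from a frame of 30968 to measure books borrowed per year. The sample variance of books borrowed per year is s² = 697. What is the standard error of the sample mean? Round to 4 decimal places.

0.3334

Under SRS without replacement, Var(ȳ) = (1 − f)·s²/n with f = n/N = 5214/30968 = 0.16836735.
Var(ȳ) = (1 − 0.16836735)·697/5214 = 0.83163265·0.13367856 = 0.11117145.
SE(ȳ) = √(0.11117145) = 0.3334.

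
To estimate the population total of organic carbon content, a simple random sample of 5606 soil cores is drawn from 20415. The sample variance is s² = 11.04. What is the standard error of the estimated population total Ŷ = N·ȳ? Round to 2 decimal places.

Var(Ŷ) = N²·Var(ȳ) = N²·(1 − n/N)·s²/n.
f = 5606/20415 = 0.27460201; Var(ȳ) = 0.72539799·11.04/5606 = 0.0014285397.
Var(Ŷ) = 20415² · 0.0014285397 = 595375.67.
SE(Ŷ) = √(595375.67) = 771.61.

771.61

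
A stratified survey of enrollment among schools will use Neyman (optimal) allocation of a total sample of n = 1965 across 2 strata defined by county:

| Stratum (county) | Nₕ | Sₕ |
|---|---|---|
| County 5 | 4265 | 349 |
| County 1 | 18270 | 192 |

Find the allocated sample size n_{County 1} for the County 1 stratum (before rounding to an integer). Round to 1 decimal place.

Neyman allocation: nₕ = n·NₕSₕ / Σⱼ NⱼSⱼ.
Σ NⱼSⱼ = 4265·349 + 18270·192 = 4.996325 × 10^6.
n_{County 1} = 1965·18270·192 / (4.996325 × 10^6) = 1379.6.

1379.6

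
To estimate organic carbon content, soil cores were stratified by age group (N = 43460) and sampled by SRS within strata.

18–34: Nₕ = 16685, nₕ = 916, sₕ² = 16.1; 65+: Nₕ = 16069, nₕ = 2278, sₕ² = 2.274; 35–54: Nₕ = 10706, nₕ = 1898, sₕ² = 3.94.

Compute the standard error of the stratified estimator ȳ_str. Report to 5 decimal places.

0.05166

Var(ȳ_str) = Σₕ Wₕ²(1 − fₕ)sₕ²/nₕ with Wₕ = Nₕ/N, N = 43460.
18–34: Wₕ = 0.38391624; term = 0.38391624²·(1 − 0.05489961)·16.1/916 = 0.0024483941.
65+: Wₕ = 0.36974229; term = 0.36974229²·(1 − 0.14176364)·2.274/2278 = 1.1712292 × 10^-4.
35–54: Wₕ = 0.24634146; term = 0.24634146²·(1 − 0.17728377)·3.94/1898 = 1.0363945 × 10^-4.
Sum = 0.0026691565.
SE = √(0.0026691565) = 0.05166.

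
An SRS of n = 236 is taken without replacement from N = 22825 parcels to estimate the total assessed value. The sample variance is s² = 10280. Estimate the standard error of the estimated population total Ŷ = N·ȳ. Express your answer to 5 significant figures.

Var(Ŷ) = N²·Var(ȳ) = N²·(1 − n/N)·s²/n.
f = 236/22825 = 0.01033954; Var(ȳ) = 0.98966046·10280/236 = 43.108939.
Var(Ŷ) = 22825² · 43.108939 = 2.2458922 × 10^10.
SE(Ŷ) = √(2.2458922 × 10^10) = 149860.

149860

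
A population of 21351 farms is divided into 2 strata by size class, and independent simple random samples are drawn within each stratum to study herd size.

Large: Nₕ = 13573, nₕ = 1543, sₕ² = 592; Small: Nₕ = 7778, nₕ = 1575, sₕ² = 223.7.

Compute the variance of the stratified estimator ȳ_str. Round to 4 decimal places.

0.1525

Var(ȳ_str) = Σₕ Wₕ²(1 − fₕ)sₕ²/nₕ with Wₕ = Nₕ/N, N = 21351.
Large: Wₕ = 0.63570793; term = 0.63570793²·(1 − 0.11368157)·592/1543 = 0.13742344.
Small: Wₕ = 0.36429207; term = 0.36429207²·(1 − 0.20249421)·223.7/1575 = 0.015032067.
Sum = 0.15245551.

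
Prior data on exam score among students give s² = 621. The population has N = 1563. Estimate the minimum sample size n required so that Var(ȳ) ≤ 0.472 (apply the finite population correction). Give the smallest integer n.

715

Without fpc, n₀ = s²/D = 621/0.472 = 1315.6780.
With fpc, (1 − n/N)·s²/n ≤ D requires n ≥ n₀/(1 + n₀/N) = 1315.6780/(1 + 1315.6780/1563) = 714.3573.
Rounding up, n = 715.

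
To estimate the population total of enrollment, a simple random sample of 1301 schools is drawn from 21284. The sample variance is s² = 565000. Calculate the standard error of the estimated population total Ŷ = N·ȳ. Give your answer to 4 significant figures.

429800

Var(Ŷ) = N²·Var(ȳ) = N²·(1 − n/N)·s²/n.
f = 1301/21284 = 0.06112573; Var(ȳ) = 0.93887427·565000/1301 = 407.73556.
Var(Ŷ) = 21284² · 407.73556 = 1.8470774 × 10^11.
SE(Ŷ) = √(1.8470774 × 10^11) = 429800.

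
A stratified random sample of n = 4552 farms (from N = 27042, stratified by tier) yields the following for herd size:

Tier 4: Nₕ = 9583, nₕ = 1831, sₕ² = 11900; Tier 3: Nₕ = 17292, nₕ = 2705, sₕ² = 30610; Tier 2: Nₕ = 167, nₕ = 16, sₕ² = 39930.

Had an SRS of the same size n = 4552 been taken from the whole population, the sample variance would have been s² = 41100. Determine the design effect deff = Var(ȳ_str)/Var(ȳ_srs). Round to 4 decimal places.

0.6192

Var(ȳ_str) = Σ Wₕ²(1−fₕ)sₕ²/nₕ with Wₕ = Nₕ/27042:
  Tier 4: (9583/27042)²·(1−1831/9583)·11900/1831 = 0.66023152
  Tier 3: (17292/27042)²·(1−2705/17292)·30610/2705 = 3.9032795
  Tier 2: (167/27042)²·(1−16/167)·39930/16 = 0.086058769
  → Var(ȳ_str) = 4.6495698.
Var(ȳ_srs) = (1 − 4552/27042)·41100/4552 = 7.5091402.
deff = 4.6495698 / 7.5091402 = 0.6192.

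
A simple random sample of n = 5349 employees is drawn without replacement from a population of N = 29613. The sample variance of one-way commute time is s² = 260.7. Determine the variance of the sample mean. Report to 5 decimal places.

0.03993

Under SRS without replacement, Var(ȳ) = (1 − f)·s²/n with f = n/N = 5349/29613 = 0.18063013.
Var(ȳ) = (1 − 0.18063013)·260.7/5349 = 0.81936987·0.048738082 = 0.039934516.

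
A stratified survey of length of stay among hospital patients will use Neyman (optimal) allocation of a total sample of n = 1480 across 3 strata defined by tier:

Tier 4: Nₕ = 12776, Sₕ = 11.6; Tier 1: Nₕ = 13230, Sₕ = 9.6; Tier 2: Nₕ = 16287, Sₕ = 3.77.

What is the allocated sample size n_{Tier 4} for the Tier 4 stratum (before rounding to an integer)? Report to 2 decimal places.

Neyman allocation: nₕ = n·NₕSₕ / Σⱼ NⱼSⱼ.
Σ NⱼSⱼ = 12776·11.6 + 13230·9.6 + 16287·3.77 = 336611.59.
n_{Tier 4} = 1480·12776·11.6 / 336611.59 = 651.61.

651.61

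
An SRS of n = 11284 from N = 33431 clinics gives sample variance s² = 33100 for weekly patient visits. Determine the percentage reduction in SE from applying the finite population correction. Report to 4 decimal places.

f = n/N = 11284/33431 = 0.33753103.
SE_no-fpc = √(s²/n) = 1.7127046; SE_fpc = √((1−f)s²/n) = 1.3940079.
Ratio = √(1−f) = 0.81392197. Reduction = 100·(1 − 0.81392197) = 18.6078%.

18.6078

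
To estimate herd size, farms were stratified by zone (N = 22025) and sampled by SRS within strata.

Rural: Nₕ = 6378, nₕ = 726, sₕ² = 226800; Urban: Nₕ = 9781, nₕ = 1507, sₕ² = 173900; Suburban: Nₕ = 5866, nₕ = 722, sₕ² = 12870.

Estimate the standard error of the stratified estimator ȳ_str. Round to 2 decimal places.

Var(ȳ_str) = Σₕ Wₕ²(1 − fₕ)sₕ²/nₕ with Wₕ = Nₕ/N, N = 22025.
Rural: Wₕ = 0.28958002; term = 0.28958002²·(1 − 0.11382879)·226800/726 = 23.214603.
Urban: Wₕ = 0.44408627; term = 0.44408627²·(1 − 0.15407423)·173900/1507 = 19.250999.
Suburban: Wₕ = 0.26633371; term = 0.26633371²·(1 − 0.12308217)·12870/722 = 1.1087983.
Sum = 43.5744.
SE = √(43.5744) = 6.60.

6.60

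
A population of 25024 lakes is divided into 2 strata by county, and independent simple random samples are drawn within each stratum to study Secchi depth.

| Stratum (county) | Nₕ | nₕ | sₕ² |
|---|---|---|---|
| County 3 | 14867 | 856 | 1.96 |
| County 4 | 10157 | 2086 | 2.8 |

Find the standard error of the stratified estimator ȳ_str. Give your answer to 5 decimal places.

Var(ȳ_str) = Σₕ Wₕ²(1 − fₕ)sₕ²/nₕ with Wₕ = Nₕ/N, N = 25024.
County 3: Wₕ = 0.59410965; term = 0.59410965²·(1 − 0.05757718)·1.96/856 = 7.616603 × 10^-4.
County 4: Wₕ = 0.40589035; term = 0.40589035²·(1 − 0.20537560)·2.8/2086 = 1.7572076 × 10^-4.
Sum = 9.3738106 × 10^-4.
SE = √(9.3738106 × 10^-4) = 0.03062.

0.03062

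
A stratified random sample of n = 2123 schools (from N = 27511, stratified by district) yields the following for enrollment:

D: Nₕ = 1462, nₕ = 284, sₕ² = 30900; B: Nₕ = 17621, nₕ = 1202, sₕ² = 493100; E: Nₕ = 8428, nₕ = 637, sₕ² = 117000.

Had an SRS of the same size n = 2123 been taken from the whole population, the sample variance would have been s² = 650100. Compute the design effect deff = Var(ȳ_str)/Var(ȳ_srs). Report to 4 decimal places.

Var(ȳ_str) = Σ Wₕ²(1−fₕ)sₕ²/nₕ with Wₕ = Nₕ/27511:
  D: (1462/27511)²·(1−284/1462)·30900/284 = 0.24758256
  B: (17621/27511)²·(1−1202/17621)·493100/1202 = 156.81768
  E: (8428/27511)²·(1−637/8428)·117000/637 = 15.934976
  → Var(ȳ_str) = 173.00024.
Var(ȳ_srs) = (1 − 2123/27511)·650100/2123 = 282.58707.
deff = 173.00024 / 282.58707 = 0.6122.

0.6122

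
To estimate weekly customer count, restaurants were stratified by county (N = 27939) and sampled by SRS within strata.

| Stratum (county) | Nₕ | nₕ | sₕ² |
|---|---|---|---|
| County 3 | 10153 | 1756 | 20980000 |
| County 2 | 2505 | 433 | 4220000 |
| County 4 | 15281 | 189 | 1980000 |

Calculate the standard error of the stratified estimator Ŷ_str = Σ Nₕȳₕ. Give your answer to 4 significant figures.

1.867 × 10^6

Var(Ŷ_str) = Σₕ Nₕ²(1 − fₕ)sₕ²/nₕ.
County 3: 10153²·(1 − 1756/10153)·20980000/1756 = 1.0185902 × 10^12.
County 2: 2505²·(1 − 433/2505)·4220000/433 = 5.0585033 × 10^10.
County 4: 15281²·(1 − 189/15281)·1980000/189 = 2.416028 × 10^12.
Sum = 3.4852032 × 10^12.
SE = √(3.4852032 × 10^12) = 1.867 × 10^6.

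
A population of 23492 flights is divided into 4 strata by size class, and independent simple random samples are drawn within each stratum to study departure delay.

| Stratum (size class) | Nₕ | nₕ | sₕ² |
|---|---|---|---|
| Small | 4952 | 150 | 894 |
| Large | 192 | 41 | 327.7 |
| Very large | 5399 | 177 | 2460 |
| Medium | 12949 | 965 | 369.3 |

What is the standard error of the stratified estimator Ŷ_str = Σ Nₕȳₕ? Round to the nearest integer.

Var(Ŷ_str) = Σₕ Nₕ²(1 − fₕ)sₕ²/nₕ.
Small: 4952²·(1 − 150/4952)·894/150 = 1.4172584 × 10^8.
Large: 192²·(1 − 41/192)·327.7/41 = 231723.86.
Very large: 5399²·(1 − 177/5399)·2460/177 = 3.9184295 × 10^8.
Medium: 12949²·(1 − 965/12949)·369.3/965 = 5.9386814 × 10^7.
Sum = 5.9318733 × 10^8.
SE = √(5.9318733 × 10^8) = 24355.

24355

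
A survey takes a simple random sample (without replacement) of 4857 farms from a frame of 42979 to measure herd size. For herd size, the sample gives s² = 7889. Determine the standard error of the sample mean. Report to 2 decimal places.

Under SRS without replacement, Var(ȳ) = (1 − f)·s²/n with f = n/N = 4857/42979 = 0.11300868.
Var(ȳ) = (1 − 0.11300868)·7889/4857 = 0.88699132·1.6242537 = 1.4406989.
SE(ȳ) = √(1.4406989) = 1.20.

1.20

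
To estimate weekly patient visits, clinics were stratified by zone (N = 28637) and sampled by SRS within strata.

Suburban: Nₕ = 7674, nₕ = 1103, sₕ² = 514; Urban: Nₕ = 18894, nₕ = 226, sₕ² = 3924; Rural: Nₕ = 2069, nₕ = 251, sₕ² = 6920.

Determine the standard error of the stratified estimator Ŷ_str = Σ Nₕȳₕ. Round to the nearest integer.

79065

Var(Ŷ_str) = Σₕ Nₕ²(1 − fₕ)sₕ²/nₕ.
Suburban: 7674²·(1 − 1103/7674)·514/1103 = 2.3498539 × 10^7.
Urban: 18894²·(1 − 226/18894)·3924/226 = 6.1240998 × 10^9.
Rural: 2069²·(1 − 251/2069)·6920/251 = 1.0370191 × 10^8.
Sum = 6.2513002 × 10^9.
SE = √(6.2513002 × 10^9) = 79065.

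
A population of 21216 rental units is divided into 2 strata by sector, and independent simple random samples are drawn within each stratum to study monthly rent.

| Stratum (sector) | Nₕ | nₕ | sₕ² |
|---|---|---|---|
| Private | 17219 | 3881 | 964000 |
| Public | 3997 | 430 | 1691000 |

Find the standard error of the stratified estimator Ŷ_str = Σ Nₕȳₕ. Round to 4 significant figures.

336300

Var(Ŷ_str) = Σₕ Nₕ²(1 − fₕ)sₕ²/nₕ.
Private: 17219²·(1 − 3881/17219)·964000/3881 = 5.7046898 × 10^10.
Public: 3997²·(1 − 430/3997)·1691000/430 = 5.6067657 × 10^10.
Sum = 1.1311456 × 10^11.
SE = √(1.1311456 × 10^11) = 336300.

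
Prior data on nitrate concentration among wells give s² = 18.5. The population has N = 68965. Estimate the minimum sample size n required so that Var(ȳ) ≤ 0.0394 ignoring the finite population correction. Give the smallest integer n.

Without fpc, n₀ = s²/D = 18.5/0.0394 = 469.5431.
Rounding up, n = 470.

470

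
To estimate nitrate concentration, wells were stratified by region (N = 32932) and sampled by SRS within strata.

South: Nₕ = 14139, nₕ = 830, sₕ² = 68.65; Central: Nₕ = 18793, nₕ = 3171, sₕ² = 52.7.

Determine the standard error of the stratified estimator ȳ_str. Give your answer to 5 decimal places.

Var(ȳ_str) = Σₕ Wₕ²(1 − fₕ)sₕ²/nₕ with Wₕ = Nₕ/N, N = 32932.
South: Wₕ = 0.42933924; term = 0.42933924²·(1 − 0.05870288)·68.65/830 = 0.014351271.
Central: Wₕ = 0.57066076; term = 0.57066076²·(1 − 0.16873304)·52.7/3171 = 0.0044989473.
Sum = 0.018850218.
SE = √(0.018850218) = 0.13730.

0.13730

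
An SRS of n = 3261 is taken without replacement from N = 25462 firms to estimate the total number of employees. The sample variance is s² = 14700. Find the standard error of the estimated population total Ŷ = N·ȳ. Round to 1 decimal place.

50479.6

Var(Ŷ) = N²·Var(ȳ) = N²·(1 − n/N)·s²/n.
f = 3261/25462 = 0.12807321; Var(ȳ) = 0.87192679·14700/3261 = 3.9304888.
Var(Ŷ) = 25462² · 3.9304888 = 2.5481887 × 10^9.
SE(Ŷ) = √(2.5481887 × 10^9) = 50479.6.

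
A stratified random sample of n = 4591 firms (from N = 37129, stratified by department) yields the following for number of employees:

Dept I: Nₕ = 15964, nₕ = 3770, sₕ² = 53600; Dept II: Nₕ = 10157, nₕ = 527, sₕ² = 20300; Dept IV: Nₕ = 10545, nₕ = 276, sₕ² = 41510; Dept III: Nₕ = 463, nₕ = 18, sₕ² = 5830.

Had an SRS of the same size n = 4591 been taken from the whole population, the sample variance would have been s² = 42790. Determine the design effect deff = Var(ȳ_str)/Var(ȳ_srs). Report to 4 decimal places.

2.0327

Var(ȳ_str) = Σ Wₕ²(1−fₕ)sₕ²/nₕ with Wₕ = Nₕ/37129:
  Dept I: (15964/37129)²·(1−3770/15964)·53600/3770 = 2.0076354
  Dept II: (10157/37129)²·(1−527/10157)·20300/527 = 2.7330694
  Dept IV: (10545/37129)²·(1−276/10545)·41510/276 = 11.813862
  Dept III: (463/37129)²·(1−18/463)·5830/18 = 0.048407265
  → Var(ȳ_str) = 16.602974.
Var(ȳ_srs) = (1 − 4591/37129)·42790/4591 = 8.1679411.
deff = 16.602974 / 8.1679411 = 2.0327.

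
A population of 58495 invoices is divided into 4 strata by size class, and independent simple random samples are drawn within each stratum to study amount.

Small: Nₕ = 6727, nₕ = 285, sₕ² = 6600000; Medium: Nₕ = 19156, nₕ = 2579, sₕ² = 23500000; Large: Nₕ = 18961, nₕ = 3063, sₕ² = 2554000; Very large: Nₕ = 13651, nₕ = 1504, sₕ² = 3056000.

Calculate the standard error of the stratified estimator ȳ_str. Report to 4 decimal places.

Var(ȳ_str) = Σₕ Wₕ²(1 − fₕ)sₕ²/nₕ with Wₕ = Nₕ/N, N = 58495.
Small: Wₕ = 0.11500128; term = 0.11500128²·(1 − 0.04236658)·6600000/285 = 293.29437.
Medium: Wₕ = 0.32748098; term = 0.32748098²·(1 − 0.13463145)·23500000/2579 = 845.64833.
Large: Wₕ = 0.32414736; term = 0.32414736²·(1 − 0.16154211)·2554000/3063 = 73.458175.
Very large: Wₕ = 0.23337037; term = 0.23337037²·(1 − 0.11017508)·3056000/1504 = 98.469452.
Sum = 1310.8703.
SE = √(1310.8703) = 36.2059.

36.2059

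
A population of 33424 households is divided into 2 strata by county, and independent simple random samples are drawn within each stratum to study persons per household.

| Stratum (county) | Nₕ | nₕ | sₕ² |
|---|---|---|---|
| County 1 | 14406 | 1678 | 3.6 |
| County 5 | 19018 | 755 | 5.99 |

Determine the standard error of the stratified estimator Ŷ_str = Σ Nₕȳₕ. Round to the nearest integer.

1775

Var(Ŷ_str) = Σₕ Nₕ²(1 − fₕ)sₕ²/nₕ.
County 1: 14406²·(1 − 1678/14406)·3.6/1678 = 393381.67.
County 5: 19018²·(1 − 755/19018)·5.99/755 = 2.7556042 × 10^6.
Sum = 3.1489859 × 10^6.
SE = √(3.1489859 × 10^6) = 1775.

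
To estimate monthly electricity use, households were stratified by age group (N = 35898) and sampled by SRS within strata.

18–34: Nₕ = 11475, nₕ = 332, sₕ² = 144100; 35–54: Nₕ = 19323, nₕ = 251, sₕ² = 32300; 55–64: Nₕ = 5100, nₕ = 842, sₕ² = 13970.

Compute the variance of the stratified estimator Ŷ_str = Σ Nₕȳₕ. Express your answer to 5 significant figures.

1.0328 × 10^11

Var(Ŷ_str) = Σₕ Nₕ²(1 − fₕ)sₕ²/nₕ.
18–34: 11475²·(1 − 332/11475)·144100/332 = 5.5498433 × 10^10.
35–54: 19323²·(1 − 251/19323)·32300/251 = 4.7424154 × 10^10.
55–64: 5100²·(1 − 842/5100)·13970/842 = 3.6029659 × 10^8.
Sum = 1.0328288 × 10^11.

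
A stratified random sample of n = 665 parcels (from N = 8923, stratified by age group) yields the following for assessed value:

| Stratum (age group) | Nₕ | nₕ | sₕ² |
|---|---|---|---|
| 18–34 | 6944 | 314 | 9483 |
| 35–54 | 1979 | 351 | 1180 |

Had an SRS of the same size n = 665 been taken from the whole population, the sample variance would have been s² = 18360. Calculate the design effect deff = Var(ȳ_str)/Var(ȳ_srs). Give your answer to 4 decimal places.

0.6888

Var(ȳ_str) = Σ Wₕ²(1−fₕ)sₕ²/nₕ with Wₕ = Nₕ/8923:
  18–34: (6944/8923)²·(1−314/6944)·9483/314 = 17.462948
  35–54: (1979/8923)²·(1−351/1979)·1180/351 = 0.13603583
  → Var(ȳ_str) = 17.598984.
Var(ȳ_srs) = (1 − 665/8923)·18360/665 = 25.551419.
deff = 17.598984 / 25.551419 = 0.6888.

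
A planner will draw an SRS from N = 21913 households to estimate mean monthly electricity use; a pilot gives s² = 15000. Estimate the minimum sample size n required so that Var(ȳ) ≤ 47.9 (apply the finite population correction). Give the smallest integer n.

Without fpc, n₀ = s²/D = 15000/47.9 = 313.1524.
With fpc, (1 − n/N)·s²/n ≤ D requires n ≥ n₀/(1 + n₀/N) = 313.1524/(1 + 313.1524/21913) = 308.7403.
Rounding up, n = 309.

309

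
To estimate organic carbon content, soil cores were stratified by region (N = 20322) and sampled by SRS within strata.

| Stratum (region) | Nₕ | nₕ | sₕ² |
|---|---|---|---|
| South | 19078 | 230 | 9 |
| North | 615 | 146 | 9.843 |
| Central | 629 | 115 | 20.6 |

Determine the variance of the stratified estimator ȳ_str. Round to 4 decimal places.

0.0343

Var(ȳ_str) = Σₕ Wₕ²(1 − fₕ)sₕ²/nₕ with Wₕ = Nₕ/N, N = 20322.
South: Wₕ = 0.93878555; term = 0.93878555²·(1 − 0.01205577)·9/230 = 0.034070609.
North: Wₕ = 0.03026277; term = 0.03026277²·(1 − 0.23739837)·9.843/146 = 4.7085772 × 10^-5.
Central: Wₕ = 0.03095168; term = 0.03095168²·(1 − 0.18282989)·20.6/115 = 1.4023301 × 10^-4.
Sum = 0.034257928.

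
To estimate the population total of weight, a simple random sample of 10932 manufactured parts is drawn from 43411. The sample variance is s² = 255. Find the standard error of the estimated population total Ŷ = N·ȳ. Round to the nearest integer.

5735

Var(Ŷ) = N²·Var(ȳ) = N²·(1 − n/N)·s²/n.
f = 10932/43411 = 0.25182557; Var(ȳ) = 0.74817443·255/10932 = 0.017451928.
Var(Ŷ) = 43411² · 0.017451928 = 3.2888419 × 10^7.
SE(Ŷ) = √(3.2888419 × 10^7) = 5735.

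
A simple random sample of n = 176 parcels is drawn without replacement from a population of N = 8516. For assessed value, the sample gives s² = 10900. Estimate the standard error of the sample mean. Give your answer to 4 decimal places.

7.7879

Under SRS without replacement, Var(ȳ) = (1 − f)·s²/n with f = n/N = 176/8516 = 0.02066698.
Var(ȳ) = (1 − 0.02066698)·10900/176 = 0.97933302·61.931818 = 60.651875.
SE(ȳ) = √(60.651875) = 7.7879.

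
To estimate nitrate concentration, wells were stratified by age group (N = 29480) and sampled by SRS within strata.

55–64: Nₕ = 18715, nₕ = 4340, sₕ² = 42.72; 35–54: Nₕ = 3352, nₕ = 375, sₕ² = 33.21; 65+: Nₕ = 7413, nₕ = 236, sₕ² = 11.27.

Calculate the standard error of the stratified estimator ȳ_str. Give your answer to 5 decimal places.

0.08359

Var(ȳ_str) = Σₕ Wₕ²(1 − fₕ)sₕ²/nₕ with Wₕ = Nₕ/N, N = 29480.
55–64: Wₕ = 0.63483718; term = 0.63483718²·(1 − 0.23189955)·42.72/4340 = 0.0030470827.
35–54: Wₕ = 0.11370421; term = 0.11370421²·(1 − 0.11187351)·33.21/375 = 0.0010168701.
65+: Wₕ = 0.25145862; term = 0.25145862²·(1 − 0.03183596)·11.27/236 = 0.0029234381.
Sum = 0.0069873909.
SE = √(0.0069873909) = 0.08359.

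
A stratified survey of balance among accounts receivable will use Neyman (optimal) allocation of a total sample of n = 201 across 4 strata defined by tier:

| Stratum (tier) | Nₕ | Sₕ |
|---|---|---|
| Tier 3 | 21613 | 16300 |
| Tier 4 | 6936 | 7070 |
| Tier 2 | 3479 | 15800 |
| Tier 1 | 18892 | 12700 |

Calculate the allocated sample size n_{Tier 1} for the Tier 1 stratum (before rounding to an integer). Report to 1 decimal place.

Neyman allocation: nₕ = n·NₕSₕ / Σⱼ NⱼSⱼ.
Σ NⱼSⱼ = 21613·16300 + 6936·7070 + 3479·15800 + 18892·12700 = 6.9622602 × 10^8.
n_{Tier 1} = 201·18892·12700 / (6.9622602 × 10^8) = 69.3.

69.3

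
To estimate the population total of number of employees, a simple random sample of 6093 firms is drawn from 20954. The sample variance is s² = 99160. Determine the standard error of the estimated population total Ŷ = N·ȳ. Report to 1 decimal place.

Var(Ŷ) = N²·Var(ȳ) = N²·(1 − n/N)·s²/n.
f = 6093/20954 = 0.29077980; Var(ȳ) = 0.70922020·99160/6093 = 11.542143.
Var(Ŷ) = 20954² · 11.542143 = 5.0678101 × 10^9.
SE(Ŷ) = √(5.0678101 × 10^9) = 71188.6.

71188.6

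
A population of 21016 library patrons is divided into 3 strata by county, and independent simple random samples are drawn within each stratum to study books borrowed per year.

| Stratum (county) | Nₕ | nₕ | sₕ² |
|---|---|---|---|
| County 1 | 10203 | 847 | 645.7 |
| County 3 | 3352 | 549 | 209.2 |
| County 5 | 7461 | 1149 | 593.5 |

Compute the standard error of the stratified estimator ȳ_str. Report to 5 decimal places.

0.47744

Var(ȳ_str) = Σₕ Wₕ²(1 − fₕ)sₕ²/nₕ with Wₕ = Nₕ/N, N = 21016.
County 1: Wₕ = 0.48548725; term = 0.48548725²·(1 − 0.08301480)·645.7/847 = 0.16476515.
County 3: Wₕ = 0.15949753; term = 0.15949753²·(1 − 0.16378282)·209.2/549 = 0.0081061815.
County 5: Wₕ = 0.35501523; term = 0.35501523²·(1 − 0.15400080)·593.5/1149 = 0.055076281.
Sum = 0.22794761.
SE = √(0.22794761) = 0.47744.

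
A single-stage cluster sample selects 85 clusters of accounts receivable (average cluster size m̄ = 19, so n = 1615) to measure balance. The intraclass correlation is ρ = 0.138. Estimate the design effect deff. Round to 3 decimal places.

3.484

deff = 1 + (19 − 1)·0.138 = 1 + 2.484 = 3.484.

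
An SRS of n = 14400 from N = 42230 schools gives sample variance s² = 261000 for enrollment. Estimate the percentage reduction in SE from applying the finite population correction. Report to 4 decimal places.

f = n/N = 14400/42230 = 0.34098982.
SE_no-fpc = √(s²/n) = 4.2573466; SE_fpc = √((1−f)s²/n) = 3.4560902.
Ratio = √(1−f) = 0.81179442. Reduction = 100·(1 − 0.81179442) = 18.8206%.

18.8206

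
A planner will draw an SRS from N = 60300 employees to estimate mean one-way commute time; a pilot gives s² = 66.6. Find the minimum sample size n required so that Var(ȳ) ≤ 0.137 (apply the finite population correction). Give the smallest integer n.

483

Without fpc, n₀ = s²/D = 66.6/0.137 = 486.1314.
With fpc, (1 − n/N)·s²/n ≤ D requires n ≥ n₀/(1 + n₀/N) = 486.1314/(1 + 486.1314/60300) = 482.2436.
Rounding up, n = 483.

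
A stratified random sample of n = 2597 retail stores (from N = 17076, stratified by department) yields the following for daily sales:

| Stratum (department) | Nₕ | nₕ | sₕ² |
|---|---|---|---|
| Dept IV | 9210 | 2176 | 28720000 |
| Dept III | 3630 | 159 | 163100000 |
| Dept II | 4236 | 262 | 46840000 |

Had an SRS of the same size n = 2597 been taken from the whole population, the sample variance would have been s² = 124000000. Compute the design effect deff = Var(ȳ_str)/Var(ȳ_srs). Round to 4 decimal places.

1.4222

Var(ȳ_str) = Σ Wₕ²(1−fₕ)sₕ²/nₕ with Wₕ = Nₕ/17076:
  Dept IV: (9210/17076)²·(1−2176/9210)·28720000/2176 = 2932.3462
  Dept III: (3630/17076)²·(1−159/3630)·163100000/159 = 44324.698
  Dept II: (4236/17076)²·(1−262/4236)·46840000/262 = 10321.127
  → Var(ȳ_str) = 57578.171.
Var(ȳ_srs) = (1 − 2597/17076)·124000000/2597 = 40485.747.
deff = 57578.171 / 40485.747 = 1.4222.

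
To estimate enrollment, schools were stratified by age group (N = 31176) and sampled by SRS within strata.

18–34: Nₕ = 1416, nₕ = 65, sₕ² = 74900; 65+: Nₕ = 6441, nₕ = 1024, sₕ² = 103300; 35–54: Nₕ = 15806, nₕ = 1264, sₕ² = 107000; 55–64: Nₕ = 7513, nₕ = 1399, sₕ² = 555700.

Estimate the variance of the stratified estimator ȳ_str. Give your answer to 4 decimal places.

Var(ȳ_str) = Σₕ Wₕ²(1 − fₕ)sₕ²/nₕ with Wₕ = Nₕ/N, N = 31176.
18–34: Wₕ = 0.04541955; term = 0.04541955²·(1 − 0.04590395)·74900/65 = 2.2680169.
65+: Wₕ = 0.20660123; term = 0.20660123²·(1 − 0.15898152)·103300/1024 = 3.6213601.
35–54: Wₕ = 0.50699256; term = 0.50699256²·(1 − 0.07996963)·107000/1264 = 20.018984.
55–64: Wₕ = 0.24098666; term = 0.24098666²·(1 − 0.18621057)·555700/1399 = 18.77244.
Sum = 44.680801.

44.6808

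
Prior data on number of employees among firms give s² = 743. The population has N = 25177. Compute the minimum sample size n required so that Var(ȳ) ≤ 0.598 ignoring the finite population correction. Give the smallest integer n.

1243

Without fpc, n₀ = s²/D = 743/0.598 = 1242.4749.
Rounding up, n = 1243.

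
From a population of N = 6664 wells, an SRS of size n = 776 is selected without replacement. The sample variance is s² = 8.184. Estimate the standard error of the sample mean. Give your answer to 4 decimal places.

0.0965

Under SRS without replacement, Var(ȳ) = (1 − f)·s²/n with f = n/N = 776/6664 = 0.11644658.
Var(ȳ) = (1 − 0.11644658)·8.184/776 = 0.88355342·0.010546392 = 0.0093183005.
SE(ȳ) = √(0.0093183005) = 0.0965.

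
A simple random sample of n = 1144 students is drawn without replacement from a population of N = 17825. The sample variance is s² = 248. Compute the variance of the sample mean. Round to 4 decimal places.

Under SRS without replacement, Var(ȳ) = (1 − f)·s²/n with f = n/N = 1144/17825 = 0.06417952.
Var(ȳ) = (1 − 0.06417952)·248/1144 = 0.93582048·0.21678322 = 0.20287017.

0.2029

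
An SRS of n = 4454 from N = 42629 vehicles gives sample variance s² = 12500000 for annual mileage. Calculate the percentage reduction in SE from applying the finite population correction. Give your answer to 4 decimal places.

5.3682

f = n/N = 4454/42629 = 0.10448286.
SE_no-fpc = √(s²/n) = 52.97609; SE_fpc = √((1−f)s²/n) = 50.13221.
Ratio = √(1−f) = 0.94631767. Reduction = 100·(1 − 0.94631767) = 5.3682%.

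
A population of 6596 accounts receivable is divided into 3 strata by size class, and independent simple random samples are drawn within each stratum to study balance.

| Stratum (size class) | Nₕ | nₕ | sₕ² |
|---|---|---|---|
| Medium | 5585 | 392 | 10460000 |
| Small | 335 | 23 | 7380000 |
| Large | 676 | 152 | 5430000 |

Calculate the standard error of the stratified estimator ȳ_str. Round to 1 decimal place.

137.3

Var(ȳ_str) = Σₕ Wₕ²(1 − fₕ)sₕ²/nₕ with Wₕ = Nₕ/N, N = 6596.
Medium: Wₕ = 0.84672529; term = 0.84672529²·(1 − 0.07018800)·10460000/392 = 17787.947.
Small: Wₕ = 0.05078836; term = 0.05078836²·(1 − 0.06865672)·7380000/23 = 770.84424.
Large: Wₕ = 0.10248636; term = 0.10248636²·(1 − 0.22485207)·5430000/152 = 290.85259.
Sum = 18849.644.
SE = √(18849.644) = 137.3.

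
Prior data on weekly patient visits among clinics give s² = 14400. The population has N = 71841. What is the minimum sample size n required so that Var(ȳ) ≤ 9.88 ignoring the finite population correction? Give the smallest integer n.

1458

Without fpc, n₀ = s²/D = 14400/9.88 = 1457.4899.
Rounding up, n = 1458.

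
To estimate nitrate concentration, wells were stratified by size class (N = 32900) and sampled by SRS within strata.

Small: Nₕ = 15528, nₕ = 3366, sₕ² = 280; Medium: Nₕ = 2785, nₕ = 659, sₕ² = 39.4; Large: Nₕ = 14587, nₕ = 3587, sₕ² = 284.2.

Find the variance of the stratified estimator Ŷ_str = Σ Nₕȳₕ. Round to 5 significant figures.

2.8777 × 10^7

Var(Ŷ_str) = Σₕ Nₕ²(1 − fₕ)sₕ²/nₕ.
Small: 15528²·(1 − 3366/15528)·280/3366 = 1.5709575 × 10^7.
Medium: 2785²·(1 − 659/2785)·39.4/659 = 353996.74.
Large: 14587²·(1 − 3587/14587)·284.2/3587 = 1.2713097 × 10^7.
Sum = 2.8776669 × 10^7.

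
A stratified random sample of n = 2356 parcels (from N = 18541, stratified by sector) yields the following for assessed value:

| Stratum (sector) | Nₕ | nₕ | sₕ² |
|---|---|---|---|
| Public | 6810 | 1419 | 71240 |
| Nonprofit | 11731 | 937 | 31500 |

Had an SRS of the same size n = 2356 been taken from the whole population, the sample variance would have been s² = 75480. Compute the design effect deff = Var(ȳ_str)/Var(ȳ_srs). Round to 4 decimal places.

Var(ȳ_str) = Σ Wₕ²(1−fₕ)sₕ²/nₕ with Wₕ = Nₕ/18541:
  Public: (6810/18541)²·(1−1419/6810)·71240/1419 = 5.3615659
  Nonprofit: (11731/18541)²·(1−937/11731)·31500/937 = 12.382893
  → Var(ȳ_str) = 17.744459.
Var(ȳ_srs) = (1 − 2356/18541)·75480/2356 = 27.966374.
deff = 17.744459 / 27.966374 = 0.6345.

0.6345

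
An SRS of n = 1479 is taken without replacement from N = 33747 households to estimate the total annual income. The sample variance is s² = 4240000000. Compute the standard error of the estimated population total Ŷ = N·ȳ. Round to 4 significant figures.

5.587 × 10^7

Var(Ŷ) = N²·Var(ȳ) = N²·(1 − n/N)·s²/n.
f = 1479/33747 = 0.04382612; Var(ȳ) = 0.95617388·4240000000/1479 = 2.7411611 × 10^6.
Var(Ŷ) = 33747² · (2.7411611 × 10^6) = 3.1217988 × 10^15.
SE(Ŷ) = √(3.1217988 × 10^15) = 5.587 × 10^7.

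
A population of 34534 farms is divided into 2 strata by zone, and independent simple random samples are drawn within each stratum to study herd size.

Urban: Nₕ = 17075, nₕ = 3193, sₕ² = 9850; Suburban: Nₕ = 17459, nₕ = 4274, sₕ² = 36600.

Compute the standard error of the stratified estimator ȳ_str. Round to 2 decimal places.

Var(ȳ_str) = Σₕ Wₕ²(1 − fₕ)sₕ²/nₕ with Wₕ = Nₕ/N, N = 34534.
Urban: Wₕ = 0.49444026; term = 0.49444026²·(1 − 0.18699854)·9850/3193 = 0.61313526.
Suburban: Wₕ = 0.50555974; term = 0.50555974²·(1 − 0.24480211)·36600/4274 = 1.6529218.
Sum = 2.2660571.
SE = √(2.2660571) = 1.51.

1.51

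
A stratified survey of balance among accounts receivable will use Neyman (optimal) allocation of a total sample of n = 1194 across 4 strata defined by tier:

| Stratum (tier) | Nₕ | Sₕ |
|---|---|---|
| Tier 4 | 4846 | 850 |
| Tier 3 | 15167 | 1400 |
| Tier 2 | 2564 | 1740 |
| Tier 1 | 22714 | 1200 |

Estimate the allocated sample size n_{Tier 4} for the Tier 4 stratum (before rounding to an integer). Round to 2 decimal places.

86.18

Neyman allocation: nₕ = n·NₕSₕ / Σⱼ NⱼSⱼ.
Σ NⱼSⱼ = 4846·850 + 15167·1400 + 2564·1740 + 22714·1200 = 5.707106 × 10^7.
n_{Tier 4} = 1194·4846·850 / (5.707106 × 10^7) = 86.18.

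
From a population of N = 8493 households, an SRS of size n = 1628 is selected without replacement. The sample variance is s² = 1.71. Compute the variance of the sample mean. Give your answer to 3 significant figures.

Under SRS without replacement, Var(ȳ) = (1 − f)·s²/n with f = n/N = 1628/8493 = 0.19168727.
Var(ȳ) = (1 − 0.19168727)·1.71/1628 = 0.80831273·0.0010503686 = 8.4902627 × 10^-4.

8.49 × 10^-4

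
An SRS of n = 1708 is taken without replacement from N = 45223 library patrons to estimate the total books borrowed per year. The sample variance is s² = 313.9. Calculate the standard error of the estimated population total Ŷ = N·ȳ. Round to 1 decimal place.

19017.4

Var(Ŷ) = N²·Var(ȳ) = N²·(1 − n/N)·s²/n.
f = 1708/45223 = 0.03776839; Var(ȳ) = 0.96223161·313.9/1708 = 0.17684104.
Var(Ŷ) = 45223² · 0.17684104 = 3.616611 × 10^8.
SE(Ŷ) = √(3.616611 × 10^8) = 19017.4.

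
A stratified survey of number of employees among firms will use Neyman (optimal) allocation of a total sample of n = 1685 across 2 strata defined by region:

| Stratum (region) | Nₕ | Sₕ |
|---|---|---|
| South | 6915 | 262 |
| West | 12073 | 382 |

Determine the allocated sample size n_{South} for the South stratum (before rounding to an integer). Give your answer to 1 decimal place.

Neyman allocation: nₕ = n·NₕSₕ / Σⱼ NⱼSⱼ.
Σ NⱼSⱼ = 6915·262 + 12073·382 = 6.423616 × 10^6.
n_{South} = 1685·6915·262 / (6.423616 × 10^6) = 475.2.

475.2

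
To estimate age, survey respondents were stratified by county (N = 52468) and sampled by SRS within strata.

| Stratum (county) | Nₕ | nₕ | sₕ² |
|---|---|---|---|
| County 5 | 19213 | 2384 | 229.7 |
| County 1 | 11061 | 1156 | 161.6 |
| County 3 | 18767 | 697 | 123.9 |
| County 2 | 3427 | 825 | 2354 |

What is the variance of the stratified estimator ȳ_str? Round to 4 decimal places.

0.0480

Var(ȳ_str) = Σₕ Wₕ²(1 − fₕ)sₕ²/nₕ with Wₕ = Nₕ/N, N = 52468.
County 5: Wₕ = 0.36618510; term = 0.36618510²·(1 − 0.12408265)·229.7/2384 = 0.011316685.
County 1: Wₕ = 0.21081421; term = 0.21081421²·(1 − 0.10451135)·161.6/1156 = 0.0055634396.
County 3: Wₕ = 0.35768468; term = 0.35768468²·(1 − 0.03713966)·123.9/697 = 0.021897902.
County 2: Wₕ = 0.06531600; term = 0.06531600²·(1 − 0.24073534)·2354/825 = 0.0092424027.
Sum = 0.048020429.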